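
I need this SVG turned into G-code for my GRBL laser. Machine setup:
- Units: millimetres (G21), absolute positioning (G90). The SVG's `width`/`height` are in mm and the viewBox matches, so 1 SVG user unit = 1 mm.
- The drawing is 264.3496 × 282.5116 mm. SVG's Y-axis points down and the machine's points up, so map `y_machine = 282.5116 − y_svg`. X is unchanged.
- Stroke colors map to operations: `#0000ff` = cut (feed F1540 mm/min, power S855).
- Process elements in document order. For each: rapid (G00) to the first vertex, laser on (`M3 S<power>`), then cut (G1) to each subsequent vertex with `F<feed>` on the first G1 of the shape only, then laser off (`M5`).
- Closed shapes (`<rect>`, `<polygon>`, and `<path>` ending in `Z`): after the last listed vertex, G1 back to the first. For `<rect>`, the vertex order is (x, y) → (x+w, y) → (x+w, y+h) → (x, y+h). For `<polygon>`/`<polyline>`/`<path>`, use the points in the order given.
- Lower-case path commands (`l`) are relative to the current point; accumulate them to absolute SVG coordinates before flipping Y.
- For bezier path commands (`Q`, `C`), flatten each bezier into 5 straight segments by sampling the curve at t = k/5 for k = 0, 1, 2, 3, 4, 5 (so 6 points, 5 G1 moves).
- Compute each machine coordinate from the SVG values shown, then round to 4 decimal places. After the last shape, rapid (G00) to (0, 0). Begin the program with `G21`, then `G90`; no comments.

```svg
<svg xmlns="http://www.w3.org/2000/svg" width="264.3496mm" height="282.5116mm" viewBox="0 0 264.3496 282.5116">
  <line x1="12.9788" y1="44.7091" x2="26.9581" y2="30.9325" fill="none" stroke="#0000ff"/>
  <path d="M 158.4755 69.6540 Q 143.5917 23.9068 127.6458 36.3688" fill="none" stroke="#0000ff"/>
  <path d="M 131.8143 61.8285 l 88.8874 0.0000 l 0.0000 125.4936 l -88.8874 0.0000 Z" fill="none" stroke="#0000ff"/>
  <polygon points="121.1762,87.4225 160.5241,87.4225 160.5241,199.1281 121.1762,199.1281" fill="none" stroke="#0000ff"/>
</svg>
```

G21
G90
G00 X12.9788 Y237.8025
M3 S855
G1 X26.9581 Y251.5791 F1540
M5
G00 X158.4755 Y212.8576
M3 S855
G1 X152.4795 Y228.8281 F1540
G1 X146.3985 Y240.1419
G1 X140.2326 Y246.7989
G1 X133.9817 Y248.7992
G1 X127.6458 Y246.1428
M5
G00 X131.8143 Y220.6831
M3 S855
G1 X220.7017 Y220.6831 F1540
G1 X220.7017 Y95.1895
G1 X131.8143 Y95.1895
G1 X131.8143 Y220.6831
M5
G00 X121.1762 Y195.0891
M3 S855
G1 X160.5241 Y195.0891 F1540
G1 X160.5241 Y83.3835
G1 X121.1762 Y83.3835
G1 X121.1762 Y195.0891
M5
G00 X0.0000 Y0.0000

viewBox `0 0 264.3496 282.5116` with mm width/height → 1 unit = 1 mm. Flip: y_m = 282.5116 − y_svg.

**Shape 1** — `<line>` line segment, stroke `#0000ff` → cut (S855, F1540). Machine vertices: (12.9788,237.8025) → (26.9581,251.5791). Open path.

**Shape 2** — `<path>` quadratic bezier, stroke `#0000ff` → cut (S855, F1540). Control points (SVG): P0=(158.4755,69.6540), P1=(143.5917,23.9068), P2=(127.6458,36.3688); sampled at t=k/5. Machine vertices: (158.4755,212.8576) → (152.4795,228.8281) → (146.3985,240.1419) → (140.2326,246.7989) → (133.9817,248.7992) → (127.6458,246.1428). Open path.

**Shape 3** — `<path>` rectangle, stroke `#0000ff` → cut (S855, F1540). Machine vertices: (131.8143,220.6831) → (220.7017,220.6831) → (220.7017,95.1895) → (131.8143,95.1895) → (131.8143,220.6831). Closed: final G1 returns to the first vertex.

**Shape 4** — `<polygon>` rectangle, stroke `#0000ff` → cut (S855, F1540). Machine vertices: (121.1762,195.0891) → (160.5241,195.0891) → (160.5241,83.3835) → (121.1762,83.3835) → (121.1762,195.0891). Closed: final G1 returns to the first vertex.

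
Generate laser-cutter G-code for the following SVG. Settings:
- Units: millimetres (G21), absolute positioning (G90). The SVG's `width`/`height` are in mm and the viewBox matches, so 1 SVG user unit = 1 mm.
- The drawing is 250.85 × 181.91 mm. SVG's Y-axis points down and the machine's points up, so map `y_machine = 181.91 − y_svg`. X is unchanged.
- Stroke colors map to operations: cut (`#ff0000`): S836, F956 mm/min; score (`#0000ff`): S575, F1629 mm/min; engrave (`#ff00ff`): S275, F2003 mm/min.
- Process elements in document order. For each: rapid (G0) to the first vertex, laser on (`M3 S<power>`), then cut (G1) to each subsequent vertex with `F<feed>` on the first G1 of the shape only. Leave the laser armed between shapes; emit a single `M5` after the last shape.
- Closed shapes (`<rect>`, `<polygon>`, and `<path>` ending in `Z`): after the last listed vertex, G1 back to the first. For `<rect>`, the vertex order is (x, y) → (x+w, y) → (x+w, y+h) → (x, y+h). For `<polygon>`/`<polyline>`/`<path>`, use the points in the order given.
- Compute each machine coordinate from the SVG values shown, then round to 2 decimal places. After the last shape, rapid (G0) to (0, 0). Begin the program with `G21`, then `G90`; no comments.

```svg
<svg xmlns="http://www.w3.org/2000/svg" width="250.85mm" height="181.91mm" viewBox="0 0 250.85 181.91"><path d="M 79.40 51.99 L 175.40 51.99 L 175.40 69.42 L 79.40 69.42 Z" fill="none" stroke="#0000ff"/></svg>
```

G21
G90
G0 X79.40 Y129.92
M3 S575
G1 X175.40 Y129.92 F1629
G1 X175.40 Y112.49
G1 X79.40 Y112.49
G1 X79.40 Y129.92
M5
G0 X0.00 Y0.00

1 u = 1 mm; y_m = 181.91 − y.

[1] `<path>` rectangle, #0000ff→score S575 F1629: (79.40,129.92) → (175.40,129.92) → (175.40,112.49) → (79.40,112.49) → (79.40,129.92) (closed)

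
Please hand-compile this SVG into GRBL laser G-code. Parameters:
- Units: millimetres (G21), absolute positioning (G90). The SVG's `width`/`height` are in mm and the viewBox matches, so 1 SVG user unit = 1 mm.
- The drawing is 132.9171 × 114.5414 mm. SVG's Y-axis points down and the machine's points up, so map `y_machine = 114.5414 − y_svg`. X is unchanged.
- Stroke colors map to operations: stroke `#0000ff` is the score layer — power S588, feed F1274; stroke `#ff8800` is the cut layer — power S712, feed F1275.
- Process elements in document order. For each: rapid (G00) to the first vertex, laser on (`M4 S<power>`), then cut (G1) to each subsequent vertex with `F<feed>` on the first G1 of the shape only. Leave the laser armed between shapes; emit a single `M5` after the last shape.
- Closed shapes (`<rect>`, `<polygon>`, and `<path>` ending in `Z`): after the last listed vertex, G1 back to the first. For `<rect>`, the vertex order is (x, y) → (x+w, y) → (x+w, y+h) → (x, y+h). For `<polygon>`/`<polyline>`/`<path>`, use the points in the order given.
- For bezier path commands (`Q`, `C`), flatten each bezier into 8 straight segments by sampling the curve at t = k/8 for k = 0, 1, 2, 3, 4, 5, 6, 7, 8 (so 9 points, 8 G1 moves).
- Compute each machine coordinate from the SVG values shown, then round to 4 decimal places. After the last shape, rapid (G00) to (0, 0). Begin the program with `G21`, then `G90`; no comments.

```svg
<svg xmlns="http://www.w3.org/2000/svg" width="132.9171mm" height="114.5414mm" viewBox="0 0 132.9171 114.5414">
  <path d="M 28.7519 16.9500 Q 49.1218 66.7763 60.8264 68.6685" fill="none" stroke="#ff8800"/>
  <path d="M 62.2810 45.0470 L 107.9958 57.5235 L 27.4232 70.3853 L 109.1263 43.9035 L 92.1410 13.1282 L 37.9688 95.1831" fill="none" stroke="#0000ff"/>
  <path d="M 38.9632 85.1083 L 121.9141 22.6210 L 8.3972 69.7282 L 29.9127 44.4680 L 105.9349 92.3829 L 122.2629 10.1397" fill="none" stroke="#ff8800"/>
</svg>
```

G21
G90
G00 X28.7519 Y97.5914
M4 S712
G1 X33.7090 Y85.8838 F1275
G1 X38.3953 Y75.6741
G1 X42.8108 Y66.9624
G1 X46.9555 Y59.7486
G1 X50.8294 Y54.0328
G1 X54.4325 Y49.8149
G1 X57.7649 Y47.0949
G1 X60.8264 Y45.8729
G00 X62.2810 Y69.4944
M4 S588
G1 X107.9958 Y57.0179 F1274
G1 X27.4232 Y44.1561
G1 X109.1263 Y70.6379
G1 X92.1410 Y101.4132
G1 X37.9688 Y19.3583
G00 X38.9632 Y29.4331
M4 S712
G1 X121.9141 Y91.9204 F1275
G1 X8.3972 Y44.8132
G1 X29.9127 Y70.0734
G1 X105.9349 Y22.1585
G1 X122.2629 Y104.4017
M5
G00 X0.0000 Y0.0000

viewBox `0 0 132.9171 114.5414` with mm width/height → 1 unit = 1 mm. Flip: y_m = 114.5414 − y_svg.

**Shape 1** — `<path>` quadratic bezier, stroke `#ff8800` → cut (S712, F1275). Control points (SVG): P0=(28.7519,16.9500), P1=(49.1218,66.7763), P2=(60.8264,68.6685); sampled at t=k/8. Machine vertices: (28.7519,97.5914) → (33.7090,85.8838) → (38.3953,75.6741) → (42.8108,66.9624) → (46.9555,59.7486) → (50.8294,54.0328) → (54.4325,49.8149) → (57.7649,47.0949) → (60.8264,45.8729). Open path.

**Shape 2** — `<path>` open polyline, stroke `#0000ff` → score (S588, F1274). Machine vertices: (62.2810,69.4944) → (107.9958,57.0179) → (27.4232,44.1561) → (109.1263,70.6379) → (92.1410,101.4132) → (37.9688,19.3583). Open path.

**Shape 3** — `<path>` open polyline, stroke `#ff8800` → cut (S712, F1275). Machine vertices: (38.9632,29.4331) → (121.9141,91.9204) → (8.3972,44.8132) → (29.9127,70.0734) → (105.9349,22.1585) → (122.2629,104.4017). Open path.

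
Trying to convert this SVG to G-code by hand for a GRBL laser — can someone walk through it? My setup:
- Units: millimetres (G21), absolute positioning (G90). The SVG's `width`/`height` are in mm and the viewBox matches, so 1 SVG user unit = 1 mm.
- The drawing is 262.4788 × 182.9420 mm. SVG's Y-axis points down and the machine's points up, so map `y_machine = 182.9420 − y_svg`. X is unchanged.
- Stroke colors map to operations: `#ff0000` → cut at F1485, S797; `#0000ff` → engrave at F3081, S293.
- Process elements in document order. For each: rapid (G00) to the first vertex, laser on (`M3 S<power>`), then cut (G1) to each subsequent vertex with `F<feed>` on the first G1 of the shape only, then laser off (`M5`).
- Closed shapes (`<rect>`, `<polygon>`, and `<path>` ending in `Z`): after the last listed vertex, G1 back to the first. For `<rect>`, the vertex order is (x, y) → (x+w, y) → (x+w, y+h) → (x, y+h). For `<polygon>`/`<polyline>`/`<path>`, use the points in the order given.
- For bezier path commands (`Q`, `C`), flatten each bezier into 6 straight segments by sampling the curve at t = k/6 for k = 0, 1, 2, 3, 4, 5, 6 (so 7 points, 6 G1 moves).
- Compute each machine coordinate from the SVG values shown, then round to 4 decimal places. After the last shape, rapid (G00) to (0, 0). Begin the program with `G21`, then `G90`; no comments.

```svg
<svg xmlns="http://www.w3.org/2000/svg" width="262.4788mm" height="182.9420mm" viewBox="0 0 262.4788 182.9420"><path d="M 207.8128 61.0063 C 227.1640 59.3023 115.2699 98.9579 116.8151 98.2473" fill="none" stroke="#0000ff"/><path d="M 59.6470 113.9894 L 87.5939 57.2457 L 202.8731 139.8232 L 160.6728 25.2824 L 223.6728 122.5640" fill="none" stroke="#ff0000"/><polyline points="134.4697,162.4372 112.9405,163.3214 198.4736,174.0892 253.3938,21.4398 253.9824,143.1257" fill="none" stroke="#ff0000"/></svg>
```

G21
G90
G00 X207.8128 Y121.9357
M3 S293
G1 X207.6841 Y119.7194 F3081
G1 X192.4780 Y112.8800
G1 X168.9912 Y103.6877
G1 X144.0206 Y94.4126
G1 X124.3630 Y87.3249
G1 X116.8151 Y84.6947
M5
G00 X59.6470 Y68.9526
M3 S797
G1 X87.5939 Y125.6963 F1485
G1 X202.8731 Y43.1188
G1 X160.6728 Y157.6596
G1 X223.6728 Y60.3780
M5
G00 X134.4697 Y20.5048
M3 S797
G1 X112.9405 Y19.6206 F1485
G1 X198.4736 Y8.8528
G1 X253.3938 Y161.5022
G1 X253.9824 Y39.8163
M5
G00 X0.0000 Y0.0000

viewBox `0 0 262.4788 182.9420` with mm width/height → 1 unit = 1 mm. Flip: y_m = 182.9420 − y_svg.

**Shape 1** — `<path>` cubic bezier, stroke `#0000ff` → engrave (S293, F3081). Control points (SVG): P0=(207.8128,61.0063), P1=(227.1640,59.3023), P2=(115.2699,98.9579), P3=(116.8151,98.2473); sampled at t=k/6. Machine vertices: (207.8128,121.9357) → (207.6841,119.7194) → (192.4780,112.8800) → (168.9912,103.6877) → (144.0206,94.4126) → (124.3630,87.3249) → (116.8151,84.6947). Open path.

**Shape 2** — `<path>` open polyline, stroke `#ff0000` → cut (S797, F1485). Machine vertices: (59.6470,68.9526) → (87.5939,125.6963) → (202.8731,43.1188) → (160.6728,157.6596) → (223.6728,60.3780). Open path.

**Shape 3** — `<polyline>` open polyline, stroke `#ff0000` → cut (S797, F1485). Machine vertices: (134.4697,20.5048) → (112.9405,19.6206) → (198.4736,8.8528) → (253.3938,161.5022) → (253.9824,39.8163). Open path.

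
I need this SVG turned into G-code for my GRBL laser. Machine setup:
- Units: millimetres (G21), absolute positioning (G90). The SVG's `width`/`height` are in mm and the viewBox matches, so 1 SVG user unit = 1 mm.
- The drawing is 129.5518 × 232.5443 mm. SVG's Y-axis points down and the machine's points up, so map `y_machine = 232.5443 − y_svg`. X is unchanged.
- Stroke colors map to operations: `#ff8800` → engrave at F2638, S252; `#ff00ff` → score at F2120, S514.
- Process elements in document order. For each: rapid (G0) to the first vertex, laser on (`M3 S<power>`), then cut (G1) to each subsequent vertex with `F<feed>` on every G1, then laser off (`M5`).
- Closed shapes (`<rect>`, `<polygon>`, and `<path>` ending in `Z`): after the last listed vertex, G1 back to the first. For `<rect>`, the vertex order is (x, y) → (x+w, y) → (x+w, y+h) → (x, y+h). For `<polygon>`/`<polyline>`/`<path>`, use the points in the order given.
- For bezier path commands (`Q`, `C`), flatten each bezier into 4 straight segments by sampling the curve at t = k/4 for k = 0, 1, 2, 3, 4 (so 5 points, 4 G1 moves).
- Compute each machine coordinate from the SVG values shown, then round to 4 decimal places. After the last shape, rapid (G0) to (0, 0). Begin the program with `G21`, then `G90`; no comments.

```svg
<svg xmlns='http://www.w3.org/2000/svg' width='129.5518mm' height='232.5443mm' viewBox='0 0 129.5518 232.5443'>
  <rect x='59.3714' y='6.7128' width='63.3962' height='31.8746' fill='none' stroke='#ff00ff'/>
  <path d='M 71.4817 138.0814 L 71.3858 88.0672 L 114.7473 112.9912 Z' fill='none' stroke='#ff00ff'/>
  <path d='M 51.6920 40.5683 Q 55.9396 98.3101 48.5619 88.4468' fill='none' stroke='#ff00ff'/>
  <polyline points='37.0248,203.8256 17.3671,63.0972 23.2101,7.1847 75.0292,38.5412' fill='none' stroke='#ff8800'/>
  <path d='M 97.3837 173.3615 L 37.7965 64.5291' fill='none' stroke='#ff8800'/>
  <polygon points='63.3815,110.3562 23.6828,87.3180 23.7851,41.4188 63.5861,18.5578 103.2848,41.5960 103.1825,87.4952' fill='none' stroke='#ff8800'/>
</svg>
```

G21
G90
G0 X59.3714 Y225.8315
M3 S514
G1 X122.7676 Y225.8315 F2120
G1 X122.7676 Y193.9569 F2120
G1 X59.3714 Y193.9569 F2120
G1 X59.3714 Y225.8315 F2120
M5
G0 X71.4817 Y94.4629
M3 S514
G1 X71.3858 Y144.4771 F2120
G1 X114.7473 Y119.5531 F2120
G1 X71.4817 Y94.4629 F2120
M5
G0 X51.6920 Y191.9760
M3 S514
G1 X53.0892 Y167.3304 F2120
G1 X53.0333 Y151.1355 F2120
G1 X51.5242 Y143.3912 F2120
G1 X48.5619 Y144.0975 F2120
M5
G0 X37.0248 Y28.7187
M3 S252
G1 X17.3671 Y169.4471 F2638
G1 X23.2101 Y225.3596 F2638
G1 X75.0292 Y194.0031 F2638
M5
G0 X97.3837 Y59.1828
M3 S252
G1 X37.7965 Y168.0152 F2638
M5
G0 X63.3815 Y122.1881
M3 S252
G1 X23.6828 Y145.2263 F2638
G1 X23.7851 Y191.1255 F2638
G1 X63.5861 Y213.9865 F2638
G1 X103.2848 Y190.9483 F2638
G1 X103.1825 Y145.0491 F2638
G1 X63.3815 Y122.1881 F2638
M5
G0 X0.0000 Y0.0000

Since the viewBox matches the mm dimensions, user units are millimetres directly. The only transform is the Y-flip y_m = 232.5443 − y_svg.

Shape 1 is a rectangle drawn with `<rect>`. Its stroke #ff00ff means score at S514, F2120. After flipping Y the toolpath is (59.3714,225.8315) → (122.7676,225.8315) → (122.7676,193.9569) → (59.3714,193.9569) → (59.3714,225.8315), returning to the start.

Shape 2 is a regular polygon drawn with `<path>`. Its stroke #ff00ff means score at S514, F2120. After flipping Y the toolpath is (71.4817,94.4629) → (71.3858,144.4771) → (114.7473,119.5531) → (71.4817,94.4629), returning to the start.

Shape 3 is a quadratic bezier drawn with `<path>`. Its stroke #ff00ff means score at S514, F2120. After flipping Y the toolpath is (51.6920,191.9760) → (53.0892,167.3304) → (53.0333,151.1355) → (51.5242,143.3912) → (48.5619,144.0975).

Shape 4 is a open polyline drawn with `<polyline>`. Its stroke #ff8800 means engrave at S252, F2638. After flipping Y the toolpath is (37.0248,28.7187) → (17.3671,169.4471) → (23.2101,225.3596) → (75.0292,194.0031).

Shape 5 is a line segment drawn with `<path>`. Its stroke #ff8800 means engrave at S252, F2638. After flipping Y the toolpath is (97.3837,59.1828) → (37.7965,168.0152).

Shape 6 is a regular polygon drawn with `<polygon>`. Its stroke #ff8800 means engrave at S252, F2638. After flipping Y the toolpath is (63.3815,122.1881) → (23.6828,145.2263) → (23.7851,191.1255) → (63.5861,213.9865) → (103.2848,190.9483) → (103.1825,145.0491) → (63.3815,122.1881), returning to the start.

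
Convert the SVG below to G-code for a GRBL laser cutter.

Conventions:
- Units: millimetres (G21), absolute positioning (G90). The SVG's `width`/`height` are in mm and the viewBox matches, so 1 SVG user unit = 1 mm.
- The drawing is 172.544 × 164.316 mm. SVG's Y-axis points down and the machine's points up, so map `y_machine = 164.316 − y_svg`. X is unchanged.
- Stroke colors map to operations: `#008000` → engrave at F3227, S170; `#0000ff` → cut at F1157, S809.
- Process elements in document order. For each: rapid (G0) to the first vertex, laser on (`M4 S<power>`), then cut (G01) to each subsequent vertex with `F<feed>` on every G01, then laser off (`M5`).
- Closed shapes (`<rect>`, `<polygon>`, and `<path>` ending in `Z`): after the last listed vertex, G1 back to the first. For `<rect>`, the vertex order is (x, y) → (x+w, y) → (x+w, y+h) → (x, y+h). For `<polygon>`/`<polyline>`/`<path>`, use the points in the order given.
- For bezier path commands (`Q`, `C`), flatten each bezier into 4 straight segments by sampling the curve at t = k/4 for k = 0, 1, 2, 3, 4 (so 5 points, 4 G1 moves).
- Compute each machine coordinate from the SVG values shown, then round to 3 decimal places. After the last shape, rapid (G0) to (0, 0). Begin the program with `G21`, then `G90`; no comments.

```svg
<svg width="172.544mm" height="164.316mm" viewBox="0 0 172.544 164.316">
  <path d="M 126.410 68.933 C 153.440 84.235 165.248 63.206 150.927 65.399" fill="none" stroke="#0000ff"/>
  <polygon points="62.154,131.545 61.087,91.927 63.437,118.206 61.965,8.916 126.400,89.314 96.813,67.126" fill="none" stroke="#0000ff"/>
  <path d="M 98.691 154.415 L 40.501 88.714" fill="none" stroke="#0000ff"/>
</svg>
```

G21
G90
G0 X126.410 Y95.383
M4 S809
G01 X143.658 Y89.788 F1157
G01 X154.175 Y92.234 F1157
G01 X156.939 Y97.138 F1157
G01 X150.927 Y98.917 F1157
M5
G0 X62.154 Y32.771
M4 S809
G01 X61.087 Y72.389 F1157
G01 X63.437 Y46.110 F1157
G01 X61.965 Y155.400 F1157
G01 X126.400 Y75.002 F1157
G01 X96.813 Y97.190 F1157
G01 X62.154 Y32.771 F1157
M5
G0 X98.691 Y9.901
M4 S809
G01 X40.501 Y75.602 F1157
M5
G0 X0.000 Y0.000

Since the viewBox matches the mm dimensions, user units are millimetres directly. The only transform is the Y-flip y_m = 164.316 − y_svg.

Shape 1 is a cubic bezier drawn with `<path>`. Its stroke #0000ff means cut at S809, F1157. After flipping Y the toolpath is (126.410,95.383) → (143.658,89.788) → (154.175,92.234) → (156.939,97.138) → (150.927,98.917).

Shape 2 is a closed polygon drawn with `<polygon>`. Its stroke #0000ff means cut at S809, F1157. After flipping Y the toolpath is (62.154,32.771) → (61.087,72.389) → (63.437,46.110) → (61.965,155.400) → (126.400,75.002) → (96.813,97.190) → (62.154,32.771), returning to the start.

Shape 3 is a line segment drawn with `<path>`. Its stroke #0000ff means cut at S809, F1157. After flipping Y the toolpath is (98.691,9.901) → (40.501,75.602).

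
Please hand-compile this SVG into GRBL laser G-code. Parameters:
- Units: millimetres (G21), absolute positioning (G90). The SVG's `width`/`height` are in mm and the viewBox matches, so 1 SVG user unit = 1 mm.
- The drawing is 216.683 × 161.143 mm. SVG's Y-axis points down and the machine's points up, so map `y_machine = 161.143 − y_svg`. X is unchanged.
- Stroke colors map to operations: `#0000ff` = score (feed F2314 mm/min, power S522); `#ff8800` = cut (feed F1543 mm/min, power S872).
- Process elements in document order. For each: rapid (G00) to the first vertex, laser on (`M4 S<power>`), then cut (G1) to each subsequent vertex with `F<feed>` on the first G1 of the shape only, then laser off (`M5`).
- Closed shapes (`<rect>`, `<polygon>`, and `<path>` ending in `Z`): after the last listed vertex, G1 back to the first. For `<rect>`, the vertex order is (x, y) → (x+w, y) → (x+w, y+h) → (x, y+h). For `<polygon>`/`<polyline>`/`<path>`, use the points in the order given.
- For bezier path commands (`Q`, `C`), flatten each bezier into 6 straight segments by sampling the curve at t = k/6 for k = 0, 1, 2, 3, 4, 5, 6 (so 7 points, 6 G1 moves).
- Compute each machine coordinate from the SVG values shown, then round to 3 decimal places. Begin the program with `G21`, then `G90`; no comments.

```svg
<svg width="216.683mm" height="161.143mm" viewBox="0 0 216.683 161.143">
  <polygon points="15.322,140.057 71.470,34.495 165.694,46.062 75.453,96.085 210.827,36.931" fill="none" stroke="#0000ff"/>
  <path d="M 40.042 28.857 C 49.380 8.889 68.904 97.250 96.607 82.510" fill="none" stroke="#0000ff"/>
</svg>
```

G21
G90
G00 X15.322 Y21.086
M4 S522
G1 X71.470 Y126.648 F2314
G1 X165.694 Y115.081
G1 X75.453 Y65.058
G1 X210.827 Y124.212
G1 X15.322 Y21.086
M5
G00 X40.042 Y132.286
M4 S522
G1 X45.551 Y134.221 F2314
G1 X52.701 Y123.975
G1 X61.438 Y107.420
G1 X71.705 Y90.429
G1 X83.446 Y78.876
G1 X96.607 Y78.633
M5

1 u = 1 mm; y_m = 161.143 − y.

[1] `<polygon>` closed polygon, #0000ff→score S522 F2314: (15.322,21.086) → (71.470,126.648) → (165.694,115.081) → (75.453,65.058) → (210.827,124.212) → (15.322,21.086) (closed)

[2] `<path>` cubic bezier, #0000ff→score S522 F2314: (40.042,132.286) → (45.551,134.221) → (52.701,123.975) → (61.438,107.420) → (71.705,90.429) → (83.446,78.876) → (96.607,78.633)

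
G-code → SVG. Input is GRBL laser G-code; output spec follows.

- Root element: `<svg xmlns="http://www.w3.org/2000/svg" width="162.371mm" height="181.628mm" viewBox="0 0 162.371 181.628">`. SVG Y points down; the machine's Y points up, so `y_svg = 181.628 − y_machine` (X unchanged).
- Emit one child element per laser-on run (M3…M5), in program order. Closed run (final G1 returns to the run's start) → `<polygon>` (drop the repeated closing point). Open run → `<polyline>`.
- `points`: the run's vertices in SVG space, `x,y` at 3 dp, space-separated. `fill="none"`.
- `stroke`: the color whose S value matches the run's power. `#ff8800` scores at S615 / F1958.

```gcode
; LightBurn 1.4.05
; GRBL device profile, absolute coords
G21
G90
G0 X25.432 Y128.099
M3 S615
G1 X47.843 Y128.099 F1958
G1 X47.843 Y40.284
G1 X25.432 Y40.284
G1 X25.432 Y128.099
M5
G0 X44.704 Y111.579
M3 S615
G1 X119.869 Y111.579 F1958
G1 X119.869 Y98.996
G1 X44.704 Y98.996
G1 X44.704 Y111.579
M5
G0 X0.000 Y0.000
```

Each laser-on run becomes one SVG element. Flip Y back into SVG space with y_svg = 181.628 − y_machine. Every run uses S615, so all elements get stroke `#ff8800` (score).

Run 1: The run returns to its start, so emit a `<polygon>` with points (Y-flipped): 25.432,53.529 47.843,53.529 47.843,141.344 25.432,141.344.

Run 2: The run returns to its start, so emit a `<polygon>` with points (Y-flipped): 44.704,70.049 119.869,70.049 119.869,82.632 44.704,82.632.

<svg xmlns="http://www.w3.org/2000/svg" width="162.371mm" height="181.628mm" viewBox="0 0 162.371 181.628">
  <polygon points="25.432,53.529 47.843,53.529 47.843,141.344 25.432,141.344" fill="none" stroke="#ff8800"/>
  <polygon points="44.704,70.049 119.869,70.049 119.869,82.632 44.704,82.632" fill="none" stroke="#ff8800"/>
</svg>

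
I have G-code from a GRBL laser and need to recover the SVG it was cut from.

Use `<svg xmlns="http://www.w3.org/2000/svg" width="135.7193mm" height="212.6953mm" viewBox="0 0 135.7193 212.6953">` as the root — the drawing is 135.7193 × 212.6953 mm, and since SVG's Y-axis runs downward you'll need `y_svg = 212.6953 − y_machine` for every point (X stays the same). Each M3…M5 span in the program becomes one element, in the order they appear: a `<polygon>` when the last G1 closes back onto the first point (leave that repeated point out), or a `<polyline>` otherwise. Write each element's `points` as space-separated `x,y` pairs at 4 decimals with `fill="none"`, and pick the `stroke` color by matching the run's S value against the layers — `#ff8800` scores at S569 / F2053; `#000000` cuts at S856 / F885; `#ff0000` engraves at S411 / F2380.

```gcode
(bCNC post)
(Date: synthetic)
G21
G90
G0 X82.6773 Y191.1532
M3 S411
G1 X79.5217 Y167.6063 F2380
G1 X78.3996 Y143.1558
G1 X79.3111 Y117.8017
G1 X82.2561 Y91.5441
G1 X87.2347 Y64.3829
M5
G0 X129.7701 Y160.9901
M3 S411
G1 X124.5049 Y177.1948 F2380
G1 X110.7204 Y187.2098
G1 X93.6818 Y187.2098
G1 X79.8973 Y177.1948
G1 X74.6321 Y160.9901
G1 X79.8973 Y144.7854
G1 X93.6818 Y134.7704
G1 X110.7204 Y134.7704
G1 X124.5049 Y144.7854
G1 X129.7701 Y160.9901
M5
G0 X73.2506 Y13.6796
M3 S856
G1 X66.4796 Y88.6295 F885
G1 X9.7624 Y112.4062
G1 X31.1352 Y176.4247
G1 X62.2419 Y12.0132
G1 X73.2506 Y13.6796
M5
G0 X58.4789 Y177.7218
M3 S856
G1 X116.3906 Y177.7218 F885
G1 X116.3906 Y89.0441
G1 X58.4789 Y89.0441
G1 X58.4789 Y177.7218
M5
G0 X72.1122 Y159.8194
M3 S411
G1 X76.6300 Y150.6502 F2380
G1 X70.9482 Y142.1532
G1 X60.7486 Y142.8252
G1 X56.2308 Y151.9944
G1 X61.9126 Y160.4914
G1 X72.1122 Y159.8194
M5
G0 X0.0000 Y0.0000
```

Each laser-on run becomes one SVG element. Flip Y back into SVG space with y_svg = 212.6953 − y_machine.

Run 1: the run's S411 means `#ff0000` (engrave). The run is open, so emit a `<polyline>` with points (Y-flipped): 82.6773,21.5421 79.5217,45.0890 78.3996,69.5395 79.3111,94.8936 82.2561,121.1512 87.2347,148.3124.

Run 2: the run's S411 means `#ff0000` (engrave). The run returns to its start, so emit a `<polygon>` with points (Y-flipped): 129.7701,51.7052 124.5049,35.5005 110.7204,25.4855 93.6818,25.4855 79.8973,35.5005 74.6321,51.7052 79.8973,67.9099 93.6818,77.9249 110.7204,77.9249 124.5049,67.9099.

Run 3: power S856 maps to stroke `#000000` (cut). The run returns to its start, so emit a `<polygon>` with points (Y-flipped): 73.2506,199.0157 66.4796,124.0658 9.7624,100.2891 31.1352,36.2706 62.2419,200.6821.

Run 4: S856 ⇒ cut layer `#000000`. The run returns to its start, so emit a `<polygon>` with points (Y-flipped): 58.4789,34.9735 116.3906,34.9735 116.3906,123.6512 58.4789,123.6512.

Run 5: the run's S411 means `#ff0000` (engrave). The run returns to its start, so emit a `<polygon>` with points (Y-flipped): 72.1122,52.8759 76.6300,62.0451 70.9482,70.5421 60.7486,69.8701 56.2308,60.7009 61.9126,52.2039.

<svg xmlns="http://www.w3.org/2000/svg" width="135.7193mm" height="212.6953mm" viewBox="0 0 135.7193 212.6953">
  <polyline points="82.6773,21.5421 79.5217,45.0890 78.3996,69.5395 79.3111,94.8936 82.2561,121.1512 87.2347,148.3124" fill="none" stroke="#ff0000"/>
  <polygon points="129.7701,51.7052 124.5049,35.5005 110.7204,25.4855 93.6818,25.4855 79.8973,35.5005 74.6321,51.7052 79.8973,67.9099 93.6818,77.9249 110.7204,77.9249 124.5049,67.9099" fill="none" stroke="#ff0000"/>
  <polygon points="73.2506,199.0157 66.4796,124.0658 9.7624,100.2891 31.1352,36.2706 62.2419,200.6821" fill="none" stroke="#000000"/>
  <polygon points="58.4789,34.9735 116.3906,34.9735 116.3906,123.6512 58.4789,123.6512" fill="none" stroke="#000000"/>
  <polygon points="72.1122,52.8759 76.6300,62.0451 70.9482,70.5421 60.7486,69.8701 56.2308,60.7009 61.9126,52.2039" fill="none" stroke="#ff0000"/>
</svg>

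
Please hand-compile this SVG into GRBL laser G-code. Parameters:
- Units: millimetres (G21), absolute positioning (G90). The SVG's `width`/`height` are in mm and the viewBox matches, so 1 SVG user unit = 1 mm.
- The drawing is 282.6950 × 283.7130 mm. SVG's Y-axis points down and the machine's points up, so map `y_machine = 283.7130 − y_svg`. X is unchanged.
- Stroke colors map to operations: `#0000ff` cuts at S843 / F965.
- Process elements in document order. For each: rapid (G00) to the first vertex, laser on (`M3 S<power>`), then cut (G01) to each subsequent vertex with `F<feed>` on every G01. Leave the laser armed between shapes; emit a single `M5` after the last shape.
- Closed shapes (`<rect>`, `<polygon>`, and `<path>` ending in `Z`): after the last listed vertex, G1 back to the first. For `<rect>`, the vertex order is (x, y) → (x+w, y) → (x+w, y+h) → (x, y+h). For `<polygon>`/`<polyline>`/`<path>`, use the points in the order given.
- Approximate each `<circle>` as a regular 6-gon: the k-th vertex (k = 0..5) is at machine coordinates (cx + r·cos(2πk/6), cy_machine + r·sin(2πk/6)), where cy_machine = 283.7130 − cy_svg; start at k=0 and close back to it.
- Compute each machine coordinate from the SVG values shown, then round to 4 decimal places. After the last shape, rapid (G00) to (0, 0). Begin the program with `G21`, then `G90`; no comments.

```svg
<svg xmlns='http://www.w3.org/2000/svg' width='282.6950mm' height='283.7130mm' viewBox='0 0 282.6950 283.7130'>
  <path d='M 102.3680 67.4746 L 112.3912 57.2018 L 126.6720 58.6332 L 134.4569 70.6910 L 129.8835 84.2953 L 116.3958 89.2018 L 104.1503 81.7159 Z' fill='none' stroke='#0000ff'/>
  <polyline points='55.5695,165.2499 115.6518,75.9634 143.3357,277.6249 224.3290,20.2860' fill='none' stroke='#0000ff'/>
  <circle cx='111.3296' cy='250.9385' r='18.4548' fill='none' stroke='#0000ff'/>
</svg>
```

Since the viewBox matches the mm dimensions, user units are millimetres directly. The only transform is the Y-flip y_m = 283.7130 − y_svg.

Shape 1 is a regular polygon drawn with `<path>`. Its stroke #0000ff means cut at S843, F965. After flipping Y the toolpath is (102.3680,216.2384) → (112.3912,226.5112) → (126.6720,225.0798) → (134.4569,213.0220) → (129.8835,199.4177) → (116.3958,194.5112) → (104.1503,201.9971) → (102.3680,216.2384), returning to the start.

Shape 2 is a open polyline drawn with `<polyline>`. Its stroke #0000ff means cut at S843, F965. After flipping Y the toolpath is (55.5695,118.4631) → (115.6518,207.7496) → (143.3357,6.0881) → (224.3290,263.4270).

Shape 3 is a circle drawn with `<circle>`. Its stroke #0000ff means cut at S843, F965. After flipping Y the toolpath is (129.7844,32.7745) → (120.5570,48.7568) → (102.1022,48.7568) → (92.8748,32.7745) → (102.1022,16.7922) → (120.5570,16.7922) → (129.7844,32.7745), returning to the start.

G21
G90
G00 X102.3680 Y216.2384
M3 S843
G01 X112.3912 Y226.5112 F965
G01 X126.6720 Y225.0798 F965
G01 X134.4569 Y213.0220 F965
G01 X129.8835 Y199.4177 F965
G01 X116.3958 Y194.5112 F965
G01 X104.1503 Y201.9971 F965
G01 X102.3680 Y216.2384 F965
G00 X55.5695 Y118.4631
M3 S843
G01 X115.6518 Y207.7496 F965
G01 X143.3357 Y6.0881 F965
G01 X224.3290 Y263.4270 F965
G00 X129.7844 Y32.7745
M3 S843
G01 X120.5570 Y48.7568 F965
G01 X102.1022 Y48.7568 F965
G01 X92.8748 Y32.7745 F965
G01 X102.1022 Y16.7922 F965
G01 X120.5570 Y16.7922 F965
G01 X129.7844 Y32.7745 F965
M5
G00 X0.0000 Y0.0000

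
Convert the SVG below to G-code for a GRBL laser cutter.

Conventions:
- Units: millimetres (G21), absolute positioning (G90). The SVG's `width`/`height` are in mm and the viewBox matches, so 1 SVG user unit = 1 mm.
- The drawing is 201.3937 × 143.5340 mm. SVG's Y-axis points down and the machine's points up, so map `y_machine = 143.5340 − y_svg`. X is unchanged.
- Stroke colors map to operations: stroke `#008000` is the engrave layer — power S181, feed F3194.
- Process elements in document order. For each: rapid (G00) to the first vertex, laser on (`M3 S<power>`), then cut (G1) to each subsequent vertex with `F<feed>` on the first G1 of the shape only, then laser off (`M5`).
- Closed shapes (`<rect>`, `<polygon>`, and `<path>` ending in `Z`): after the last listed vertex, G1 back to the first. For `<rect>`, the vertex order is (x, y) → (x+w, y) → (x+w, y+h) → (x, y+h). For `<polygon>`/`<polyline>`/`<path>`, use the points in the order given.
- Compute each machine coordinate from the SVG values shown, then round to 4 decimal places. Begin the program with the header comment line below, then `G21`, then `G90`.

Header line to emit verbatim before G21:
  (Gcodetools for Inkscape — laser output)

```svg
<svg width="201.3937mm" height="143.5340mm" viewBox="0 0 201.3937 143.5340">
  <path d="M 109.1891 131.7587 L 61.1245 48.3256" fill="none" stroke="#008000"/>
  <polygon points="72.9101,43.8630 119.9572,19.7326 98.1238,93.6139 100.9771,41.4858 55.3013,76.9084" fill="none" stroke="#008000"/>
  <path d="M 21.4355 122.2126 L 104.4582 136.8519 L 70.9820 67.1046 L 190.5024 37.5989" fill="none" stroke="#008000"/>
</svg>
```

1 u = 1 mm; y_m = 143.5340 − y.

[1] `<path>` line segment, #008000→engrave S181 F3194: (109.1891,11.7753) → (61.1245,95.2084)

[2] `<polygon>` closed polygon, #008000→engrave S181 F3194: (72.9101,99.6710) → (119.9572,123.8014) → (98.1238,49.9201) → (100.9771,102.0482) → (55.3013,66.6256) → (72.9101,99.6710) (closed)

[3] `<path>` open polyline, #008000→engrave S181 F3194: (21.4355,21.3214) → (104.4582,6.6821) → (70.9820,76.4294) → (190.5024,105.9351)

(Gcodetools for Inkscape — laser output)
G21
G90
G00 X109.1891 Y11.7753
M3 S181
G1 X61.1245 Y95.2084 F3194
M5
G00 X72.9101 Y99.6710
M3 S181
G1 X119.9572 Y123.8014 F3194
G1 X98.1238 Y49.9201
G1 X100.9771 Y102.0482
G1 X55.3013 Y66.6256
G1 X72.9101 Y99.6710
M5
G00 X21.4355 Y21.3214
M3 S181
G1 X104.4582 Y6.6821 F3194
G1 X70.9820 Y76.4294
G1 X190.5024 Y105.9351
M5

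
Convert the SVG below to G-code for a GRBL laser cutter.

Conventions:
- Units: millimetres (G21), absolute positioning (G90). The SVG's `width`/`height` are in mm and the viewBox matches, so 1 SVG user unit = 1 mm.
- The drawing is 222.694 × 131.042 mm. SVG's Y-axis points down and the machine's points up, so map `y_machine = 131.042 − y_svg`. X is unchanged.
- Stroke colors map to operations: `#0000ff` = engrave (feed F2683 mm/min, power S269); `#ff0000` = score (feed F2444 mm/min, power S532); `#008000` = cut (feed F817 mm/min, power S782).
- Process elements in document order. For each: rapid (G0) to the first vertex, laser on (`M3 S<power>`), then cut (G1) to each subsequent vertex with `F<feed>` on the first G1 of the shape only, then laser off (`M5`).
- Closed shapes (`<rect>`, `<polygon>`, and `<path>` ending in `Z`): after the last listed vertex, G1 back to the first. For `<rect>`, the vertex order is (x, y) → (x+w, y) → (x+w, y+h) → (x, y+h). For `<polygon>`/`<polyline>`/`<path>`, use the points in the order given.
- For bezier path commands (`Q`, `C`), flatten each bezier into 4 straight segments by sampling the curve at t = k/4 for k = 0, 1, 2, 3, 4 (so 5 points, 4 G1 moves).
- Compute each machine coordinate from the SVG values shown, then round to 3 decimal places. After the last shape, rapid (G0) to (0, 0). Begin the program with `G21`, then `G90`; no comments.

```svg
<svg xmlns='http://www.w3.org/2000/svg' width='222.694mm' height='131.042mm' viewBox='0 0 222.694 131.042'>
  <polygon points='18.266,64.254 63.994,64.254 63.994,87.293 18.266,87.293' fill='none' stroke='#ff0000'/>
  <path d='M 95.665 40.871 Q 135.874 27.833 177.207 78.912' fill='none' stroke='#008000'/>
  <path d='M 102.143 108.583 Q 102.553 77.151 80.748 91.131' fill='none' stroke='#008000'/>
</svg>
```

G21
G90
G0 X18.266 Y66.788
M3 S532
G1 X63.994 Y66.788 F2444
G1 X63.994 Y43.749
G1 X18.266 Y43.749
G1 X18.266 Y66.788
M5
G0 X95.665 Y90.171
M3 S782
G1 X115.840 Y92.683 F817
G1 X136.155 Y87.180
G1 X156.611 Y73.662
G1 X177.207 Y52.130
M5
G0 X102.143 Y22.459
M3 S782
G1 X100.960 Y35.337 F817
G1 X96.999 Y42.538
G1 X90.262 Y44.063
G1 X80.748 Y39.911
M5
G0 X0.000 Y0.000

1 u = 1 mm; y_m = 131.042 − y.

[1] `<polygon>` rectangle, #ff0000→score S532 F2444: (18.266,66.788) → (63.994,66.788) → (63.994,43.749) → (18.266,43.749) → (18.266,66.788) (closed)

[2] `<path>` quadratic bezier, #008000→cut S782 F817: (95.665,90.171) → (115.840,92.683) → (136.155,87.180) → (156.611,73.662) → (177.207,52.130)

[3] `<path>` quadratic bezier, #008000→cut S782 F817: (102.143,22.459) → (100.960,35.337) → (96.999,42.538) → (90.262,44.063) → (80.748,39.911)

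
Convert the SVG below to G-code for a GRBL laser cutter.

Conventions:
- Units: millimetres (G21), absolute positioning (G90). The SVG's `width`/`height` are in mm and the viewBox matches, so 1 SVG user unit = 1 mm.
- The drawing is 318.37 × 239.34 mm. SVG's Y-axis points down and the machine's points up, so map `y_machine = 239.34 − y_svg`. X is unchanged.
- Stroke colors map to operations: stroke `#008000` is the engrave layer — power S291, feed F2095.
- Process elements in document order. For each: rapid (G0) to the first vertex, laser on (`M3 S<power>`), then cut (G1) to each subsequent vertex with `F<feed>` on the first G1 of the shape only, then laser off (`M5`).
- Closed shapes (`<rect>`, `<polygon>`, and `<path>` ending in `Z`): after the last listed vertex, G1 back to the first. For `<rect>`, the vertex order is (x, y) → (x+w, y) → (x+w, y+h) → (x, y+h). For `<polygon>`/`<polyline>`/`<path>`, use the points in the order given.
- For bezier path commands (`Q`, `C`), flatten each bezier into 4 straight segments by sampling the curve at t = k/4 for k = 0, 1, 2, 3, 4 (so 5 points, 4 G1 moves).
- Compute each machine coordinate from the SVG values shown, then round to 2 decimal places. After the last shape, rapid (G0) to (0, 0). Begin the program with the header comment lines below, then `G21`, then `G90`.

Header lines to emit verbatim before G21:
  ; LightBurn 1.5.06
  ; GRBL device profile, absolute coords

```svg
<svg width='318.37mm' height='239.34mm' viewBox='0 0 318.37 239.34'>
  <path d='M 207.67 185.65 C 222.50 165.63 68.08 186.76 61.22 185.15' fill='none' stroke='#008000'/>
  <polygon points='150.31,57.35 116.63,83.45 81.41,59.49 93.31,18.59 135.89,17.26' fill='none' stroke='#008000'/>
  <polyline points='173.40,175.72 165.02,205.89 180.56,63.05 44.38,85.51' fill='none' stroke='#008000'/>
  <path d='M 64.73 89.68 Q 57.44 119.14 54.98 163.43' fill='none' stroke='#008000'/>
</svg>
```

; LightBurn 1.5.06
; GRBL device profile, absolute coords
G21
G90
G0 X207.67 Y53.69
M3 S291
G1 X192.01 Y61.99 F2095
G1 X142.58 Y60.84
G1 X89.08 Y56.25
G1 X61.22 Y54.19
M5
G0 X150.31 Y181.99
M3 S291
G1 X116.63 Y155.89 F2095
G1 X81.41 Y179.85
G1 X93.31 Y220.75
G1 X135.89 Y222.08
G1 X150.31 Y181.99
M5
G0 X173.40 Y63.62
M3 S291
G1 X165.02 Y33.45 F2095
G1 X180.56 Y176.29
G1 X44.38 Y153.83
M5
G0 X64.73 Y149.66
M3 S291
G1 X61.39 Y134.00 F2095
G1 X58.65 Y116.49
G1 X56.51 Y97.13
G1 X54.98 Y75.91
M5
G0 X0.00 Y0.00

1 u = 1 mm; y_m = 239.34 − y.

[1] `<path>` cubic bezier, #008000→engrave S291 F2095: (207.67,53.69) → (192.01,61.99) → (142.58,60.84) → (89.08,56.25) → (61.22,54.19)

[2] `<polygon>` regular polygon, #008000→engrave S291 F2095: (150.31,181.99) → (116.63,155.89) → (81.41,179.85) → (93.31,220.75) → (135.89,222.08) → (150.31,181.99) (closed)

[3] `<polyline>` open polyline, #008000→engrave S291 F2095: (173.40,63.62) → (165.02,33.45) → (180.56,176.29) → (44.38,153.83)

[4] `<path>` quadratic bezier, #008000→engrave S291 F2095: (64.73,149.66) → (61.39,134.00) → (58.65,116.49) → (56.51,97.13) → (54.98,75.91)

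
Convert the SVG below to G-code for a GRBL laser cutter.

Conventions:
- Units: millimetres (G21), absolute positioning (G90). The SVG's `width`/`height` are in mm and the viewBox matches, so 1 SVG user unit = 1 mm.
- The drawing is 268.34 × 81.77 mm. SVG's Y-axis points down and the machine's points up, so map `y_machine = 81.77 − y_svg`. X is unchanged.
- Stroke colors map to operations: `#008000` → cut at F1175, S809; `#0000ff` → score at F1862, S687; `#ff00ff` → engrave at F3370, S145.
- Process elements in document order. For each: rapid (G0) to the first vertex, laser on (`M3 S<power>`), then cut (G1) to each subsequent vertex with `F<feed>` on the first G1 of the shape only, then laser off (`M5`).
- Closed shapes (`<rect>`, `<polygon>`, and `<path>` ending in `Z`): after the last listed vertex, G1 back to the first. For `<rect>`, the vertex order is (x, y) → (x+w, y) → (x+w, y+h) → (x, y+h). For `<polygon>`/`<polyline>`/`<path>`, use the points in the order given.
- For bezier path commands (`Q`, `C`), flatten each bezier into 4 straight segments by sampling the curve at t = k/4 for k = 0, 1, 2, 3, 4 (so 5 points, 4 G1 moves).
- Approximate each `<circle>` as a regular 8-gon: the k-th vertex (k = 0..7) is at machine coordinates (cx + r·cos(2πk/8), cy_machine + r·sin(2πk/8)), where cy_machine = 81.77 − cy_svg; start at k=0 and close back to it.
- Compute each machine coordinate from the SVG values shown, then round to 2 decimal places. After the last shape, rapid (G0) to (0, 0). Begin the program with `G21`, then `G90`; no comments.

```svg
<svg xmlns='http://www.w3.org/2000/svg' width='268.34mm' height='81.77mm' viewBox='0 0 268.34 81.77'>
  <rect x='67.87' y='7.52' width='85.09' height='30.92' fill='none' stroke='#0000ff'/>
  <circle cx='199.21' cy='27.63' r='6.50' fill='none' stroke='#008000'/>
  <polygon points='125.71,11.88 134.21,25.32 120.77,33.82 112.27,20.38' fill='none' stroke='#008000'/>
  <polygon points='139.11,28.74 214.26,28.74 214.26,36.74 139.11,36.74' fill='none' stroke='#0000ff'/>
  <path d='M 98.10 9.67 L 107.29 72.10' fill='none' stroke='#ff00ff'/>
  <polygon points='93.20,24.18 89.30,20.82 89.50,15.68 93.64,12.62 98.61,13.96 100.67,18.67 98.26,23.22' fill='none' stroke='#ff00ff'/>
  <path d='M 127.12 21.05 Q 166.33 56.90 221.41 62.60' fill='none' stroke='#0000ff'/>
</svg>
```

Since the viewBox matches the mm dimensions, user units are millimetres directly. The only transform is the Y-flip y_m = 81.77 − y_svg.

Shape 1 is a rectangle drawn with `<rect>`. Its stroke #0000ff means score at S687, F1862. After flipping Y the toolpath is (67.87,74.25) → (152.96,74.25) → (152.96,43.33) → (67.87,43.33) → (67.87,74.25), returning to the start.

Shape 2 is a circle drawn with `<circle>`. Its stroke #008000 means cut at S809, F1175. After flipping Y the toolpath is (205.71,54.14) → (203.81,58.74) → (199.21,60.64) → (194.61,58.74) → (192.71,54.14) → (194.61,49.54) → (199.21,47.64) → (203.81,49.54) → (205.71,54.14), returning to the start.

Shape 3 is a regular polygon drawn with `<polygon>`. Its stroke #008000 means cut at S809, F1175. After flipping Y the toolpath is (125.71,69.89) → (134.21,56.45) → (120.77,47.95) → (112.27,61.39) → (125.71,69.89), returning to the start.

Shape 4 is a rectangle drawn with `<polygon>`. Its stroke #0000ff means score at S687, F1862. After flipping Y the toolpath is (139.11,53.03) → (214.26,53.03) → (214.26,45.03) → (139.11,45.03) → (139.11,53.03), returning to the start.

Shape 5 is a line segment drawn with `<path>`. Its stroke #ff00ff means engrave at S145, F3370. After flipping Y the toolpath is (98.10,72.10) → (107.29,9.67).

Shape 6 is a regular polygon drawn with `<polygon>`. Its stroke #ff00ff means engrave at S145, F3370. After flipping Y the toolpath is (93.20,57.59) → (89.30,60.95) → (89.50,66.09) → (93.64,69.15) → (98.61,67.81) → (100.67,63.10) → (98.26,58.55) → (93.20,57.59), returning to the start.

Shape 7 is a quadratic bezier drawn with `<path>`. Its stroke #0000ff means score at S687, F1862. After flipping Y the toolpath is (127.12,60.72) → (147.72,44.68) → (170.30,32.41) → (194.86,23.90) → (221.41,19.17).

G21
G90
G0 X67.87 Y74.25
M3 S687
G1 X152.96 Y74.25 F1862
G1 X152.96 Y43.33
G1 X67.87 Y43.33
G1 X67.87 Y74.25
M5
G0 X205.71 Y54.14
M3 S809
G1 X203.81 Y58.74 F1175
G1 X199.21 Y60.64
G1 X194.61 Y58.74
G1 X192.71 Y54.14
G1 X194.61 Y49.54
G1 X199.21 Y47.64
G1 X203.81 Y49.54
G1 X205.71 Y54.14
M5
G0 X125.71 Y69.89
M3 S809
G1 X134.21 Y56.45 F1175
G1 X120.77 Y47.95
G1 X112.27 Y61.39
G1 X125.71 Y69.89
M5
G0 X139.11 Y53.03
M3 S687
G1 X214.26 Y53.03 F1862
G1 X214.26 Y45.03
G1 X139.11 Y45.03
G1 X139.11 Y53.03
M5
G0 X98.10 Y72.10
M3 S145
G1 X107.29 Y9.67 F3370
M5
G0 X93.20 Y57.59
M3 S145
G1 X89.30 Y60.95 F3370
G1 X89.50 Y66.09
G1 X93.64 Y69.15
G1 X98.61 Y67.81
G1 X100.67 Y63.10
G1 X98.26 Y58.55
G1 X93.20 Y57.59
M5
G0 X127.12 Y60.72
M3 S687
G1 X147.72 Y44.68 F1862
G1 X170.30 Y32.41
G1 X194.86 Y23.90
G1 X221.41 Y19.17
M5
G0 X0.00 Y0.00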